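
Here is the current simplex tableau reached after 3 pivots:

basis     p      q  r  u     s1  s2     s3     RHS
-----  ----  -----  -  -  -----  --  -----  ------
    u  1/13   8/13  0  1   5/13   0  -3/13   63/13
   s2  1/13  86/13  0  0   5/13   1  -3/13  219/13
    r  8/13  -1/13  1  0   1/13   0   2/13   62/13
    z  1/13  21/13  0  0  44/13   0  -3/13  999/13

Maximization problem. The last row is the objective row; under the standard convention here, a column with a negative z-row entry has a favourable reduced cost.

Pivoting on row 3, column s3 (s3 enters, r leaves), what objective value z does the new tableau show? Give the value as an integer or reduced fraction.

Minimum ratio for s3: (62/13)/(2/13) = 31.
z changes by −(z-row coeff of s3)·ratio = −(-3/13)·31 = 93/13.
New z = 999/13 + (93/13) = 84.

84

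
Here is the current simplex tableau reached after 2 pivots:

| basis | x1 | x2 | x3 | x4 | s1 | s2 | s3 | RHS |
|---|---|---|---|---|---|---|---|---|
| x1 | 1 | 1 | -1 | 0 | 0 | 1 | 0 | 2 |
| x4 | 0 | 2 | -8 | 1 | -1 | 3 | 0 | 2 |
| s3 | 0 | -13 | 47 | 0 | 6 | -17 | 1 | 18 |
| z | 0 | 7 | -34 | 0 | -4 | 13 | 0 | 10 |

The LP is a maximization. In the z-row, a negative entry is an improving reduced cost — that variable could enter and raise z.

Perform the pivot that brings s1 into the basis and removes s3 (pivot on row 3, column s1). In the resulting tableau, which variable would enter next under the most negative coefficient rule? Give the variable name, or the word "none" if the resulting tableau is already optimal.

x3

Pivot element 6. New z-row = old z-row − (-4)·(row 3/6).
Updated z-row coefficients: x1: 0, x2: -5/3, x3: -8/3, x4: 0, s1: 0, s2: 5/3, s3: 2/3.
The most negative is -8/3 in column x3, so x3 would enter next.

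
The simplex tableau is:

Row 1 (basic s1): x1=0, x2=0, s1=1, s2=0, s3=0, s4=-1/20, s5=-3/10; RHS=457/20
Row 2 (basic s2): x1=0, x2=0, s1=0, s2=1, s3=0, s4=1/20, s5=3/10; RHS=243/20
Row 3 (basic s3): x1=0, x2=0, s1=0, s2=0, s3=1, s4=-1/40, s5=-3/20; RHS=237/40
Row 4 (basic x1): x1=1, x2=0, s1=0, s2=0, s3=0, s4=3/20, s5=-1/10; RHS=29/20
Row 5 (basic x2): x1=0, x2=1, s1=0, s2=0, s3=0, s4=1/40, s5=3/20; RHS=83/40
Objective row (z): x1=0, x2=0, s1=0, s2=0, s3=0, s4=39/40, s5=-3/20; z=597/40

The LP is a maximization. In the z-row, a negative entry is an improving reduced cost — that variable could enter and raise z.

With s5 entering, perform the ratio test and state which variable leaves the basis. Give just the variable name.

x2

Ratios: row 1 (s1): entry -3/10 ≤ 0, skip; row 2 (s2): (243/20)/(3/10) = 81/2; row 3 (s3): entry -3/20 ≤ 0, skip; row 4 (x1): entry -1/10 ≤ 0, skip; row 5 (x2): (83/40)/(3/20) = 83/6.
Minimum ratio 83/6 is in the x2 row, so x2 leaves.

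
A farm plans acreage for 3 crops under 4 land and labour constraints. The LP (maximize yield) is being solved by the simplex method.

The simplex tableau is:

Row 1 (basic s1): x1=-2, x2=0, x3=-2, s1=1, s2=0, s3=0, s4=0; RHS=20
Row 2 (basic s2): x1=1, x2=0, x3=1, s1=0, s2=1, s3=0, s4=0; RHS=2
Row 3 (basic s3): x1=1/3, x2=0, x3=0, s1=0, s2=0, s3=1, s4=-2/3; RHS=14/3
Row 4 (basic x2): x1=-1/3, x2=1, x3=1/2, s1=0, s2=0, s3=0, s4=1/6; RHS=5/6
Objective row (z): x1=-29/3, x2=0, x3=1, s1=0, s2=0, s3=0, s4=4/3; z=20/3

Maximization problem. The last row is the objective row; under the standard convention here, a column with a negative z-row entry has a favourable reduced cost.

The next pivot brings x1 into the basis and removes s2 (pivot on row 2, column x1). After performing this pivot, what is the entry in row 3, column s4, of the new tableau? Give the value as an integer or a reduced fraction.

Pivot element is row 2, column x1: 1.
Normalize row 2: new (row 2, s4) = 0/1 = 0.
row 3 ← row 3 − (1/3)·(new row 2): -2/3 − (1/3)·0 = -2/3.

-2/3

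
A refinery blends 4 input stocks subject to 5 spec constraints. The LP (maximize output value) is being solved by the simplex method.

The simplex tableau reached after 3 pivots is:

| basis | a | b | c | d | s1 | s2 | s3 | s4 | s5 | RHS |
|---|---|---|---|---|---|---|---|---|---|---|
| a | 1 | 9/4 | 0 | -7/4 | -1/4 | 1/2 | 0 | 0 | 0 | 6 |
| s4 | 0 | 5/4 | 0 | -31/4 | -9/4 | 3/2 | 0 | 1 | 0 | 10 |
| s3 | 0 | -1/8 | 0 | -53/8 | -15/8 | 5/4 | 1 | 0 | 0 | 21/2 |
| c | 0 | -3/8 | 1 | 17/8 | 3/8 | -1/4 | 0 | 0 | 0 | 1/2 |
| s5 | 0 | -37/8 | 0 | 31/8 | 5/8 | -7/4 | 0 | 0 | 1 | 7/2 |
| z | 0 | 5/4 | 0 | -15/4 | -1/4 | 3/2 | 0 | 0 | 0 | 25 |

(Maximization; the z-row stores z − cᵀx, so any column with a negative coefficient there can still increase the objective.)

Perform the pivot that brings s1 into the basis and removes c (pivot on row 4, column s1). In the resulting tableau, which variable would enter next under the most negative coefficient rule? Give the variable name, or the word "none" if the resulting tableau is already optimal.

Pivot element 3/8. New z-row = old z-row − (-1/4)·(row 4/(3/8)).
Updated z-row coefficients: a: 0, b: 1, c: 2/3, d: -7/3, s1: 0, s2: 4/3, s3: 0, s4: 0, s5: 0.
The most negative is -7/3 in column d, so d would enter next.

d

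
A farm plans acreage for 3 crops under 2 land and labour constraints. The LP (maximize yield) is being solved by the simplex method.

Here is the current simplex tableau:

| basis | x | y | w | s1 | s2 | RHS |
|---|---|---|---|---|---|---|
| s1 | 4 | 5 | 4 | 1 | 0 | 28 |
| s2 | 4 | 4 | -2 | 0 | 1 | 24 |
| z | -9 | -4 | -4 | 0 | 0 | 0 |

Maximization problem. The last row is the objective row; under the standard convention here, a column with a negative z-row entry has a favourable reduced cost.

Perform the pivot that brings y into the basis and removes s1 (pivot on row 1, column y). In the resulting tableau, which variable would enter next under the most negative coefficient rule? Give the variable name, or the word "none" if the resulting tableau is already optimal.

Pivot element 5. New z-row = old z-row − (-4)·(row 1/5).
Updated z-row coefficients: x: -29/5, y: 0, w: -4/5, s1: 4/5, s2: 0.
The most negative is -29/5 in column x, so x would enter next.

x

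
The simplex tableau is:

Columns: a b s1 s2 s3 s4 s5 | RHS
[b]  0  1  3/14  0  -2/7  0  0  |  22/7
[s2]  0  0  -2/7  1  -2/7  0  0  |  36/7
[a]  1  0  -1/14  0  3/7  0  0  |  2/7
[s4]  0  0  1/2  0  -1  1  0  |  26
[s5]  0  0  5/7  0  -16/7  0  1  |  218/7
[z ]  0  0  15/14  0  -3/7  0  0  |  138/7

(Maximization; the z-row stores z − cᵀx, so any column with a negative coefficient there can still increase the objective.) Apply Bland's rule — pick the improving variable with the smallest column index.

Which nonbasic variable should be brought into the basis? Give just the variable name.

s3

Objective-row coefficients: a: 0, b: 0, s1: 15/14, s2: 0, s3: -3/7, s4: 0, s5: 0.
Improving columns: s3. Bland's rule picks the smallest column index → s3.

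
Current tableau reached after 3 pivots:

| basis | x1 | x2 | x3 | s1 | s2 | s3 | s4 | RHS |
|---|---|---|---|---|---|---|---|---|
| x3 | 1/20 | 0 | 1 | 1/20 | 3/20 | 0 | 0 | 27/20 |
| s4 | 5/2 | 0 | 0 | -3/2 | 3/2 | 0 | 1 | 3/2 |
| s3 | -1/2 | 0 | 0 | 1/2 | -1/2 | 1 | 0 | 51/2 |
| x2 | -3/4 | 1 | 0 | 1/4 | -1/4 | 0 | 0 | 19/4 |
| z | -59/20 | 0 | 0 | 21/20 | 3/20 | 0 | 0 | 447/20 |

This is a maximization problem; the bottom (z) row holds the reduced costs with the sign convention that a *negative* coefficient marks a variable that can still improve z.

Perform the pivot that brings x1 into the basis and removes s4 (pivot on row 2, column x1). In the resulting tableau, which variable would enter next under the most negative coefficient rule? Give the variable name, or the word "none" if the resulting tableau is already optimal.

Pivot element 5/2. New z-row = old z-row − (-59/20)·(row 2/(5/2)).
Updated z-row coefficients: x1: 0, x2: 0, x3: 0, s1: -18/25, s2: 48/25, s3: 0, s4: 59/50.
The most negative is -18/25 in column s1, so s1 would enter next.

s1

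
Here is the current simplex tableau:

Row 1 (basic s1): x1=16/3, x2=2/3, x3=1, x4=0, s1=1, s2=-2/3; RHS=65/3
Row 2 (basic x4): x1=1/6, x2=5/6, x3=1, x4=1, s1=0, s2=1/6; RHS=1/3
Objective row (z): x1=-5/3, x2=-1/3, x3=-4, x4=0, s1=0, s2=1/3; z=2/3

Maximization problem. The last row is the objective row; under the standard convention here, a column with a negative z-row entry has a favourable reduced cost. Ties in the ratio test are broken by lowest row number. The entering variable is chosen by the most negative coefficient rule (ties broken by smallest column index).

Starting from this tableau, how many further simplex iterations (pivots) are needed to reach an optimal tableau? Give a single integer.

pivot: x3 in, x4 out → z = 2
pivot: x1 in, x3 out → z = 4
No improving column remains; optimal.

2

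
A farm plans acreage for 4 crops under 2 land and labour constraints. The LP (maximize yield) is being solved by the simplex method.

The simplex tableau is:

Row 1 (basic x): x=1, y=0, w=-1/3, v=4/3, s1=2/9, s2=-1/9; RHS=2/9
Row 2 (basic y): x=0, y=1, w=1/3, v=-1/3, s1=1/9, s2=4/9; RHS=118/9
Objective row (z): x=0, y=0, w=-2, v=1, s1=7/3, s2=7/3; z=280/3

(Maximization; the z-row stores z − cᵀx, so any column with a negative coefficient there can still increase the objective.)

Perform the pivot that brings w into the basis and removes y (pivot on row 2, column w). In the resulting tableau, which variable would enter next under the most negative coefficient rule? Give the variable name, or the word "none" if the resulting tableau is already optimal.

Pivot element 1/3. New z-row = old z-row − (-2)·(row 2/(1/3)).
Updated z-row coefficients: x: 0, y: 6, w: 0, v: -1, s1: 3, s2: 5.
The most negative is -1 in column v, so v would enter next.

v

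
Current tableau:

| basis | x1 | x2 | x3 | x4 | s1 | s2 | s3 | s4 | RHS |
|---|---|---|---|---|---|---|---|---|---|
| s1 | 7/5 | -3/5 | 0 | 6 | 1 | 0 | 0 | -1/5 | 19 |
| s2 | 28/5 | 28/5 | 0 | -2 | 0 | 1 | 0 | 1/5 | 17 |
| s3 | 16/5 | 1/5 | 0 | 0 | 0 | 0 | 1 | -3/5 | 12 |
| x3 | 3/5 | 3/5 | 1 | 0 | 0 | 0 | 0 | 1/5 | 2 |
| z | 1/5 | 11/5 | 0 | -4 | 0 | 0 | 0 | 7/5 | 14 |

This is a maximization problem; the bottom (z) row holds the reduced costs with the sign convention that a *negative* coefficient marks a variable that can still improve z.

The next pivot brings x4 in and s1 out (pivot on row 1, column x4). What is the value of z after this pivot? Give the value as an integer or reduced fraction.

Minimum ratio for x4: 19/6 = 19/6.
z changes by −(z-row coeff of x4)·ratio = −(-4)·(19/6) = 38/3.
New z = 14 + (38/3) = 80/3.

80/3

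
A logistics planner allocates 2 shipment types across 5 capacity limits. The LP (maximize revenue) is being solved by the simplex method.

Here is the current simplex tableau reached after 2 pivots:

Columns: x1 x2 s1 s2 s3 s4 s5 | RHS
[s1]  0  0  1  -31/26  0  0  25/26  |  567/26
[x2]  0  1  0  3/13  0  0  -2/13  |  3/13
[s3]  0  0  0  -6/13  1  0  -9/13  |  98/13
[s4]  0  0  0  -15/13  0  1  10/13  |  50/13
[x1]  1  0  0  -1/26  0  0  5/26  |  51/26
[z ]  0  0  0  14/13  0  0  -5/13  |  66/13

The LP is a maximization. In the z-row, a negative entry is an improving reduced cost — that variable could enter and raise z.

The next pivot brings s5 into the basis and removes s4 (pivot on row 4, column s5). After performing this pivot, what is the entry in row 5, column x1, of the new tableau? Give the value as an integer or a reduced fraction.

Pivot element is row 4, column s5: 10/13.
Normalize row 4: new (row 4, x1) = 0/(10/13) = 0.
row 5 ← row 5 − (5/26)·(new row 4): 1 − (5/26)·0 = 1.

1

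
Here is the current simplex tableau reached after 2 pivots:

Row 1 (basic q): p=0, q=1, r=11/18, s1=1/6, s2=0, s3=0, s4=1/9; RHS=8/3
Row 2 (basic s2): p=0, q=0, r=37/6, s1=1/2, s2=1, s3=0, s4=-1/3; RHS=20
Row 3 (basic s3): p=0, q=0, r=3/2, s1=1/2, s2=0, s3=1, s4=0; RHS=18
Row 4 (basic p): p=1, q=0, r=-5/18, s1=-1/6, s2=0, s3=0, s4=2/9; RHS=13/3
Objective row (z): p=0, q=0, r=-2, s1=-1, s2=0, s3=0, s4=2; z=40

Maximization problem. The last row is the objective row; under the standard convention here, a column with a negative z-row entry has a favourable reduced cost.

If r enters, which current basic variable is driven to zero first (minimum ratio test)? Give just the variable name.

s2

Ratios: row 1 (q): (8/3)/(11/18) = 48/11; row 2 (s2): 20/(37/6) = 120/37; row 3 (s3): 18/(3/2) = 12; row 4 (p): entry -5/18 ≤ 0, skip.
Minimum ratio 120/37 is in the s2 row, so s2 leaves.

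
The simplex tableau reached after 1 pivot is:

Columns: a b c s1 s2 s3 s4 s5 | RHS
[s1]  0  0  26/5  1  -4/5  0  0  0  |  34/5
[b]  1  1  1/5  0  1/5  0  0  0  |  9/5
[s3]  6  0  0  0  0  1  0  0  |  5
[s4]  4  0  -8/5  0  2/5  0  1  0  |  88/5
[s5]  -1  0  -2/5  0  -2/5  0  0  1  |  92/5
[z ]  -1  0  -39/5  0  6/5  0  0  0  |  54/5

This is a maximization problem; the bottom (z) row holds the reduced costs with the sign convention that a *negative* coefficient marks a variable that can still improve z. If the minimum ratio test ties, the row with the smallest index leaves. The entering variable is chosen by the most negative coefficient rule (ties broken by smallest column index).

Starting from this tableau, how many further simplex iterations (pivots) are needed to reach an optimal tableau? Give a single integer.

pivot: c in, s1 out → z = 21
pivot: a in, s3 out → z = 131/6
No improving column remains; optimal.

2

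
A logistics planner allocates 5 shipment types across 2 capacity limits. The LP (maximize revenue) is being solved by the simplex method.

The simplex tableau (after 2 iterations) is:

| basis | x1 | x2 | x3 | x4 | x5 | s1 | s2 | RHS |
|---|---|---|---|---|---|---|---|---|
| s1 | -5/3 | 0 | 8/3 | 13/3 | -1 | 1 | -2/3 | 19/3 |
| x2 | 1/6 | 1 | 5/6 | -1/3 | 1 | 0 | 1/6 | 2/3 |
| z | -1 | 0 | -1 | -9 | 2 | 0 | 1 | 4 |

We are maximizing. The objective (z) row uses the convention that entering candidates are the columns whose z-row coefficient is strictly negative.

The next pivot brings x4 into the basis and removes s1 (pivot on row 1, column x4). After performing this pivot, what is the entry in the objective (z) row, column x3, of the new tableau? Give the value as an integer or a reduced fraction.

59/13

Pivot element is row 1, column x4: 13/3.
Normalize row 1: new (row 1, x3) = (8/3)/(13/3) = 8/13.
z-row ← z-row − (-9)·(new row 1): -1 − (-9)·(8/13) = 59/13.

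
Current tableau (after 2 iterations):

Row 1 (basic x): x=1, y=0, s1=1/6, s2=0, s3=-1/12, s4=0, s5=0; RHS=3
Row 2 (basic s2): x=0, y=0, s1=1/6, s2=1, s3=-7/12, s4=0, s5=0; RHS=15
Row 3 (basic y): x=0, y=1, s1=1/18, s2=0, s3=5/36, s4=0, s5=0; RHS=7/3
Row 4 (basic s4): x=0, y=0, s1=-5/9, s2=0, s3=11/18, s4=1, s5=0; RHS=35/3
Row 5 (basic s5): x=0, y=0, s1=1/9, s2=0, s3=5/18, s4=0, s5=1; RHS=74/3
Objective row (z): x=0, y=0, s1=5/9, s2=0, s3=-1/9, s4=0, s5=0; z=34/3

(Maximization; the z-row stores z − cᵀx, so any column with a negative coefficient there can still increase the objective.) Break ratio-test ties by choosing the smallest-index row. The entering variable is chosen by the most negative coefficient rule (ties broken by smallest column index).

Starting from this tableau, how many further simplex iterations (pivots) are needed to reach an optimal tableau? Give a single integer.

1

pivot: s3 in, y out → z = 66/5
No improving column remains; optimal.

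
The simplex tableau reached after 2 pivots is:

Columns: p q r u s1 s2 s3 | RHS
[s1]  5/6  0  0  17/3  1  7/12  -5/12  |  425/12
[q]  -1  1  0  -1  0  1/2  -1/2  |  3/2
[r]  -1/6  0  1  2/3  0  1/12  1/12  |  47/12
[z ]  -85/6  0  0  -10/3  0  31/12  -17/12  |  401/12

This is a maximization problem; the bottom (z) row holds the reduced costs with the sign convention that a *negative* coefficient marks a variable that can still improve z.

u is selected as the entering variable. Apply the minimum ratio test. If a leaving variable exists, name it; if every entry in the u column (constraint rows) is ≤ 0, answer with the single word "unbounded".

Ratios: row 1 (s1): (425/12)/(17/3) = 25/4; row 2 (q): entry -1 ≤ 0, skip; row 3 (r): (47/12)/(2/3) = 47/8.
Minimum ratio is in the r row, so r leaves.

r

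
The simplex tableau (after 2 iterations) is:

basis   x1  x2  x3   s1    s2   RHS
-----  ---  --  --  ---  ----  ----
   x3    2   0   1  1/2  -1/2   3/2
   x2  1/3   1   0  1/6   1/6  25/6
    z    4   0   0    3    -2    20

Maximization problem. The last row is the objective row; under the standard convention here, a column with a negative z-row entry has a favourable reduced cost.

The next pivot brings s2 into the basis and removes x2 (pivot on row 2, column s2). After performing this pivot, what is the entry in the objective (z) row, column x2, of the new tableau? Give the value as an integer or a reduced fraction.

Pivot element is row 2, column s2: 1/6.
Normalize row 2: new (row 2, x2) = 1/(1/6) = 6.
z-row ← z-row − (-2)·(new row 2): 0 − (-2)·6 = 12.

12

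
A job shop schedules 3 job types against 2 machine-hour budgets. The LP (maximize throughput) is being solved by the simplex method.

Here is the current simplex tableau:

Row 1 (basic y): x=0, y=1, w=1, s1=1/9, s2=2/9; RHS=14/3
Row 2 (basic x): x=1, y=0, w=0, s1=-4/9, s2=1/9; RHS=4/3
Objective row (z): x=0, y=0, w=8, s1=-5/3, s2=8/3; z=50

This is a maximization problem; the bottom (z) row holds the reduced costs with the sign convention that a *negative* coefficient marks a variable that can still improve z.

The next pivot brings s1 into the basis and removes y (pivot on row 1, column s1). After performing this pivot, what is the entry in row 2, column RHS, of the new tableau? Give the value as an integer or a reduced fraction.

Pivot element is row 1, column s1: 1/9.
Normalize row 1: new (row 1, RHS) = (14/3)/(1/9) = 42.
row 2 ← row 2 − (-4/9)·(new row 1): 4/3 − (-4/9)·42 = 20.

20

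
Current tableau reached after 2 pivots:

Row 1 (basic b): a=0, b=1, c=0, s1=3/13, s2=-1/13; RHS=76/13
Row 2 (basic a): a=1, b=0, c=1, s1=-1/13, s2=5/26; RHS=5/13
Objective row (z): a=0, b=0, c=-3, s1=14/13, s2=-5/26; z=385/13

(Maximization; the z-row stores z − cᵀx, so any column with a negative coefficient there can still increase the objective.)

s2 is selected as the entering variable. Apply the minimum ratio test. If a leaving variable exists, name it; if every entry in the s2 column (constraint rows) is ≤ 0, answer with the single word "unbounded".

Ratios: row 1 (b): entry -1/13 ≤ 0, skip; row 2 (a): (5/13)/(5/26) = 2.
Minimum ratio is in the a row, so a leaves.

a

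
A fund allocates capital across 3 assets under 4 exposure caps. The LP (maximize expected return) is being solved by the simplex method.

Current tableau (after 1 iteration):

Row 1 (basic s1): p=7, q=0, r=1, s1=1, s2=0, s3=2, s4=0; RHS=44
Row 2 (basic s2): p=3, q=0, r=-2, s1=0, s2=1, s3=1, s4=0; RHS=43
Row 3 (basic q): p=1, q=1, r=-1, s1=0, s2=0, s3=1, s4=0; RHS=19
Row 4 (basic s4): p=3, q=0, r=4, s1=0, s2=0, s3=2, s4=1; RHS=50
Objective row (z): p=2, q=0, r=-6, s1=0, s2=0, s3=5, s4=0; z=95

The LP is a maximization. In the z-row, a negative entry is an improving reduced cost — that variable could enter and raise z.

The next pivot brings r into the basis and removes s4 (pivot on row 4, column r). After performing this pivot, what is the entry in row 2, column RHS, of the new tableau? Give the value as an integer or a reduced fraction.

Pivot element is row 4, column r: 4.
Normalize row 4: new (row 4, RHS) = 50/4 = 25/2.
row 2 ← row 2 − (-2)·(new row 4): 43 − (-2)·(25/2) = 68.

68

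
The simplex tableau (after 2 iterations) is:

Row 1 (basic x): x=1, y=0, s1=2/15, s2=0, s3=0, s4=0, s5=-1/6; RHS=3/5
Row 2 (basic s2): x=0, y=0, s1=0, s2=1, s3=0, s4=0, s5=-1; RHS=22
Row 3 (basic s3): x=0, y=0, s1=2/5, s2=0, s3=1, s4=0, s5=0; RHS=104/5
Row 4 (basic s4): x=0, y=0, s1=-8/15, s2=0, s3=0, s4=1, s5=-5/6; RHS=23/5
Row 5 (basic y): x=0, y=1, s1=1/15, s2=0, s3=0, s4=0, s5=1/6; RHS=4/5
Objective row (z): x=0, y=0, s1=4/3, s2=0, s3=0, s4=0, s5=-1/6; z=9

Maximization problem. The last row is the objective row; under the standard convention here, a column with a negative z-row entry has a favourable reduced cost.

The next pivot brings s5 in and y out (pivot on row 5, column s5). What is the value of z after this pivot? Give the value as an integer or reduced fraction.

Minimum ratio for s5: (4/5)/(1/6) = 24/5.
z changes by −(z-row coeff of s5)·ratio = −(-1/6)·(24/5) = 4/5.
New z = 9 + (4/5) = 49/5.

49/5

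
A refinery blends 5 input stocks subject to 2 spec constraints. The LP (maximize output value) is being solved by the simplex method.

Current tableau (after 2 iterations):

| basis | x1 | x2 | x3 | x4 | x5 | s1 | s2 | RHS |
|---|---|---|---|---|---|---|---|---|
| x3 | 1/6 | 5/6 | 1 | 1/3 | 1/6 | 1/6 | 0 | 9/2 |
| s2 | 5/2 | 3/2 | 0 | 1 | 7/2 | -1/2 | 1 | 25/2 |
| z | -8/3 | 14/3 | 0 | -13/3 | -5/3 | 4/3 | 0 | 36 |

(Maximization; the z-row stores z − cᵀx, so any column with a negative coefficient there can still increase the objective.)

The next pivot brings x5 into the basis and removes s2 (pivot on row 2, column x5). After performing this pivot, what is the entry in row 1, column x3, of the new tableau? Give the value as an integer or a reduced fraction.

1

Pivot element is row 2, column x5: 7/2.
Normalize row 2: new (row 2, x3) = 0/(7/2) = 0.
row 1 ← row 1 − (1/6)·(new row 2): 1 − (1/6)·0 = 1.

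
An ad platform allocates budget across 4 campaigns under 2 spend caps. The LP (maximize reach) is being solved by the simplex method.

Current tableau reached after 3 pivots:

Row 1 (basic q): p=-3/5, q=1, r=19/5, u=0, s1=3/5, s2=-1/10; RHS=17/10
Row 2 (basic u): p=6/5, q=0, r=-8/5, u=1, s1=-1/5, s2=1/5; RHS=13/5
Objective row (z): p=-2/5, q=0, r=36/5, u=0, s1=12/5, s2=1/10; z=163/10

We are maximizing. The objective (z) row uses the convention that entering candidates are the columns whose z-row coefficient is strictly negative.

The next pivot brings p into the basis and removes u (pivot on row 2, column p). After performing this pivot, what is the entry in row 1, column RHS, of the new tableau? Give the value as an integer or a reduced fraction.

Pivot element is row 2, column p: 6/5.
Normalize row 2: new (row 2, RHS) = (13/5)/(6/5) = 13/6.
row 1 ← row 1 − (-3/5)·(new row 2): 17/10 − (-3/5)·(13/6) = 3.

3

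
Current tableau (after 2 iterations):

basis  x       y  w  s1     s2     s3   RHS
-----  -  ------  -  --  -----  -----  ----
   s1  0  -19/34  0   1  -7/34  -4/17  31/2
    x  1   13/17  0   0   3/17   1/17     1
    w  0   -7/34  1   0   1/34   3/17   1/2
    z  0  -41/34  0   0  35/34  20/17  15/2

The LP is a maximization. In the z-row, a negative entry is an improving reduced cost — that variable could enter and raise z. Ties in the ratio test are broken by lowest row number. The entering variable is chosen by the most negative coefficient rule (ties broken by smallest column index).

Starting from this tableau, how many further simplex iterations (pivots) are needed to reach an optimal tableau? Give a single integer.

1

pivot: y in, x out → z = 118/13
No improving column remains; optimal.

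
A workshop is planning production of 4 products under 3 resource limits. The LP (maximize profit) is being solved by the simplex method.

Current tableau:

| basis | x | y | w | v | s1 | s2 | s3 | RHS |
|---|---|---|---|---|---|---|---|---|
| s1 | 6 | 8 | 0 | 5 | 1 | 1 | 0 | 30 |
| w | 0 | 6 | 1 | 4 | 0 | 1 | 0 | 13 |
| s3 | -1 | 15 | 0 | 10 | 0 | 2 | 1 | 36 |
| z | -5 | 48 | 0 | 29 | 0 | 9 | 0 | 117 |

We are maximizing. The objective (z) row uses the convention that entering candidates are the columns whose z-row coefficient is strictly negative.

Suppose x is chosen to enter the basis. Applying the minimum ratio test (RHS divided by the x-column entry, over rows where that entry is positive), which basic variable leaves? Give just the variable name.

s1

Ratios: row 1 (s1): 30/6 = 5; row 2 (w): entry 0 ≤ 0, skip; row 3 (s3): entry -1 ≤ 0, skip.
Minimum ratio 5 is in the s1 row, so s1 leaves.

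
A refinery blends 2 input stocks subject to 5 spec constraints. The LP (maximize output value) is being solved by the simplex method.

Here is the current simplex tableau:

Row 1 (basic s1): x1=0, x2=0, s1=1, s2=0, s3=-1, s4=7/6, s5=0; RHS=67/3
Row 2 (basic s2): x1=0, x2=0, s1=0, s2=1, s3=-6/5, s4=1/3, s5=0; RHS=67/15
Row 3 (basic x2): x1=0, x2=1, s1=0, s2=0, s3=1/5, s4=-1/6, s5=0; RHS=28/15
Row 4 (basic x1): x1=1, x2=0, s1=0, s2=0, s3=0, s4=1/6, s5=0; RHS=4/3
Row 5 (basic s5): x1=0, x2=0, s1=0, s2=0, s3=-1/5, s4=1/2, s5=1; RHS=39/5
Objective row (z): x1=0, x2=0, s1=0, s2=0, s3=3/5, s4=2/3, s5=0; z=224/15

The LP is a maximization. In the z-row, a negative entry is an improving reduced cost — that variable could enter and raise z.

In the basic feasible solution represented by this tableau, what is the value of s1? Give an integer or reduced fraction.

s1 is basic (row 1); its value is the RHS of that row: 67/3.

67/3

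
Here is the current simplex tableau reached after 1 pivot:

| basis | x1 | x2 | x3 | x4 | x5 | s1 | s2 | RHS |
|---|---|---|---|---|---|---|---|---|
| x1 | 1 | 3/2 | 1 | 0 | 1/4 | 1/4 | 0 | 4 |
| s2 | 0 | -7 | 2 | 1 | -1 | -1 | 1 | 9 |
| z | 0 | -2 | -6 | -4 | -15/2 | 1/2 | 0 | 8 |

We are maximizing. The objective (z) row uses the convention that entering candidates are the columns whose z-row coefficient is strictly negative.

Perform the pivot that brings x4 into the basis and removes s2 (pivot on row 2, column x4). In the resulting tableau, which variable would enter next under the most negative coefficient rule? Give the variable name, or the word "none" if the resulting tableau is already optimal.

x2

Pivot element 1. New z-row = old z-row − (-4)·(row 2/1).
Updated z-row coefficients: x1: 0, x2: -30, x3: 2, x4: 0, x5: -23/2, s1: -7/2, s2: 4.
The most negative is -30 in column x2, so x2 would enter next.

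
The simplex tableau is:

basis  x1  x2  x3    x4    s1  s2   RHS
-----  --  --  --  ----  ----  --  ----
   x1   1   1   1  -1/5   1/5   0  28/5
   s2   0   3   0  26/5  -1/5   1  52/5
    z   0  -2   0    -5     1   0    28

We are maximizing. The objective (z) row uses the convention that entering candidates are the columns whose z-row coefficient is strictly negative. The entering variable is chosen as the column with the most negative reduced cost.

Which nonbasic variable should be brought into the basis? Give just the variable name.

x4

Objective-row coefficients: x1: 0, x2: -2, x3: 0, x4: -5, s1: 1, s2: 0.
The most negative is -5 in column x4, so x4 enters.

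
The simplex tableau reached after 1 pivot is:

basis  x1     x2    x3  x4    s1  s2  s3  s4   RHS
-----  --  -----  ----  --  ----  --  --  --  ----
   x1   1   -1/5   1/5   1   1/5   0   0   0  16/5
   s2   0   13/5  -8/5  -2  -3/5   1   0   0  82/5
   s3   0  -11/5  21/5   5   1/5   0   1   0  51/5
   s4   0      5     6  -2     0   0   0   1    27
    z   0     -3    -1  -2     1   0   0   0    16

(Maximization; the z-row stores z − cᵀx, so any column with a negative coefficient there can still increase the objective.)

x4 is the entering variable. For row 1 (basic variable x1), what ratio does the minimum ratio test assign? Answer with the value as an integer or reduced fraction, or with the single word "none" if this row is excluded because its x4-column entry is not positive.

16/5

Ratio = RHS / (x4 entry) = (16/5) / 1 = 16/5.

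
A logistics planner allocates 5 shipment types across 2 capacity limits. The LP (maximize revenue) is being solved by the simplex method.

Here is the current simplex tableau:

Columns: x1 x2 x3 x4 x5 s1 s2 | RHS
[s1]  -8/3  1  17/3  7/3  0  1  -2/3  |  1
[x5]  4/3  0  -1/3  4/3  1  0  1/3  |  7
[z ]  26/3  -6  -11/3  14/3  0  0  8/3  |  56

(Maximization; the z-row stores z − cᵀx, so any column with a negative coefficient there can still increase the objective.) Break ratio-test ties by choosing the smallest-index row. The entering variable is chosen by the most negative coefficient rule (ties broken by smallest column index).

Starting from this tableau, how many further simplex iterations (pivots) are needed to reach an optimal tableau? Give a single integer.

2

pivot: x2 in, s1 out → z = 62
pivot: x1 in, x5 out → z = 201/2
No improving column remains; optimal.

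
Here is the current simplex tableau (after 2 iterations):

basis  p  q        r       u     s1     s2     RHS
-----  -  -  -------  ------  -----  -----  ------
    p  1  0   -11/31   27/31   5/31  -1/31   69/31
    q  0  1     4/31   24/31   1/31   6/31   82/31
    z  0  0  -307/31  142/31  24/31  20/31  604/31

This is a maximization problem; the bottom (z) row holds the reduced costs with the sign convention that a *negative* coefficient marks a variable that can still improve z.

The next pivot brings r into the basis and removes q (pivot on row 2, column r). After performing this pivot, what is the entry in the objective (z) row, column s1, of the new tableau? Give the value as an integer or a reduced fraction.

13/4

Pivot element is row 2, column r: 4/31.
Normalize row 2: new (row 2, s1) = (1/31)/(4/31) = 1/4.
z-row ← z-row − (-307/31)·(new row 2): 24/31 − (-307/31)·(1/4) = 13/4.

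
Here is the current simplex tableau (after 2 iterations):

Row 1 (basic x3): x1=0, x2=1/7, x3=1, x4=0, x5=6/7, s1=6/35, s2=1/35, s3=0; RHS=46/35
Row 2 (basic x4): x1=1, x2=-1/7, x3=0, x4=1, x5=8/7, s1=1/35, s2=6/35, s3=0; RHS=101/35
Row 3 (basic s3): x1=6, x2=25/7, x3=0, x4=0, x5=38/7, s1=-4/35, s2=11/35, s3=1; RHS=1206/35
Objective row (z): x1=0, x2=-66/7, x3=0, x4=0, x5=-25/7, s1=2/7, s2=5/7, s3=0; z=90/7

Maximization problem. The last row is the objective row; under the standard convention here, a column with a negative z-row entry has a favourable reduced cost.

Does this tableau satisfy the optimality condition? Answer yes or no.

Column x2 has objective-row coefficient -66/7, which is negative; an improving pivot exists, so not yet optimal.

no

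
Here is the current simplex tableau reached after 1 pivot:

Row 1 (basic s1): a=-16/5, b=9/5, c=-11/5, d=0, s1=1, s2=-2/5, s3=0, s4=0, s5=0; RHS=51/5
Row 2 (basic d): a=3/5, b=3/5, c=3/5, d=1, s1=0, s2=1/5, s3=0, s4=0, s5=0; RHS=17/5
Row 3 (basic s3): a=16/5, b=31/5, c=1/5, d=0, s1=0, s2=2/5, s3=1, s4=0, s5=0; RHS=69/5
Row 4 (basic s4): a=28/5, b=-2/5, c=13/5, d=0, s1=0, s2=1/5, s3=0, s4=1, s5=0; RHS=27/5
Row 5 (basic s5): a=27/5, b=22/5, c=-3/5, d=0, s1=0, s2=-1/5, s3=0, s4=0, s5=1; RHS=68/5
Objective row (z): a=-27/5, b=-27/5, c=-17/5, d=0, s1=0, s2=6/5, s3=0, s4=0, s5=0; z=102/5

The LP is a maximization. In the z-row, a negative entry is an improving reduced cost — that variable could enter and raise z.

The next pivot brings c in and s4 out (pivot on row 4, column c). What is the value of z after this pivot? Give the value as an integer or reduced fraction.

357/13

Minimum ratio for c: (27/5)/(13/5) = 27/13.
z changes by −(z-row coeff of c)·ratio = −(-17/5)·(27/13) = 459/65.
New z = 102/5 + (459/65) = 357/13.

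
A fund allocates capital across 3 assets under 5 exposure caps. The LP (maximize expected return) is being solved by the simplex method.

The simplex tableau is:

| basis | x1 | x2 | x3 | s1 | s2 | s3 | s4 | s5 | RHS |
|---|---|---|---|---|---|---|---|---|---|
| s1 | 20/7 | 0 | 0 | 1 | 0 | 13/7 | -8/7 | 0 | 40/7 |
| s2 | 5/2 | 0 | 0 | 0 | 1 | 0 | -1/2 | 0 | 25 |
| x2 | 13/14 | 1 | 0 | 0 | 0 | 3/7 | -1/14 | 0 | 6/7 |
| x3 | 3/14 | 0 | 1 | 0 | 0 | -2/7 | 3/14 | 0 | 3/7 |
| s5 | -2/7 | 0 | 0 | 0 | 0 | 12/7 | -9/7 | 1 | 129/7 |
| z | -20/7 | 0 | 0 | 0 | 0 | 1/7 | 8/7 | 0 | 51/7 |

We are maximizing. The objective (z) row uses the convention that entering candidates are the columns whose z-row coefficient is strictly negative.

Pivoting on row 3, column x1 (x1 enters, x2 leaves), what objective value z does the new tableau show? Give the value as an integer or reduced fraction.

Minimum ratio for x1: (6/7)/(13/14) = 12/13.
z changes by −(z-row coeff of x1)·ratio = −(-20/7)·(12/13) = 240/91.
New z = 51/7 + (240/91) = 129/13.

129/13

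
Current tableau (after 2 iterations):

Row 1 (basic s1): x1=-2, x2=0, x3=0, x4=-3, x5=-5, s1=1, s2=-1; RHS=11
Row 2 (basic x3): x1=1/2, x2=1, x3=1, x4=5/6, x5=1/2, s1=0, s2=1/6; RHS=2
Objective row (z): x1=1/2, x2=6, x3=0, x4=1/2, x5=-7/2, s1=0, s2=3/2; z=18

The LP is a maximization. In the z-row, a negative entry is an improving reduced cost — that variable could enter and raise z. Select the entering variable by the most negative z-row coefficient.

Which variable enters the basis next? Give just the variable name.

x5

Objective-row coefficients: x1: 1/2, x2: 6, x3: 0, x4: 1/2, x5: -7/2, s1: 0, s2: 3/2.
The most negative is -7/2 in column x5, so x5 enters.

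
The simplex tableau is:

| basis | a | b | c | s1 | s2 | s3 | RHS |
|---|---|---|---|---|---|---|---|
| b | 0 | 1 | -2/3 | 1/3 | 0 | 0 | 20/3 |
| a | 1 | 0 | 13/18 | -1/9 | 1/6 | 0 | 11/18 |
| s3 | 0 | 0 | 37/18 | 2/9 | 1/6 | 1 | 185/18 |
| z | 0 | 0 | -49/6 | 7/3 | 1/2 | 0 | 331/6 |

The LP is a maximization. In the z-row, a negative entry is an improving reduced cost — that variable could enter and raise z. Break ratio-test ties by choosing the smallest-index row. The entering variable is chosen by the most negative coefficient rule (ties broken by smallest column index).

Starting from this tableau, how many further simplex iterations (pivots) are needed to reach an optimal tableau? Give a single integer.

1

pivot: c in, a out → z = 807/13
No improving column remains; optimal.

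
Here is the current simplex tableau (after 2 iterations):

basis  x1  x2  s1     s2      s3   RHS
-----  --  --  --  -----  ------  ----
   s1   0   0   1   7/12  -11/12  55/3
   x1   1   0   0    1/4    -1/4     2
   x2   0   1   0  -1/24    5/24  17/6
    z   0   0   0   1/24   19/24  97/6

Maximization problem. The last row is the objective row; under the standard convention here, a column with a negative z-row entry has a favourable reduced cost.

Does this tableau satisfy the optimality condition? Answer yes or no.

yes

No objective-row coefficient is strictly negative, so no entering variable exists; the tableau is optimal.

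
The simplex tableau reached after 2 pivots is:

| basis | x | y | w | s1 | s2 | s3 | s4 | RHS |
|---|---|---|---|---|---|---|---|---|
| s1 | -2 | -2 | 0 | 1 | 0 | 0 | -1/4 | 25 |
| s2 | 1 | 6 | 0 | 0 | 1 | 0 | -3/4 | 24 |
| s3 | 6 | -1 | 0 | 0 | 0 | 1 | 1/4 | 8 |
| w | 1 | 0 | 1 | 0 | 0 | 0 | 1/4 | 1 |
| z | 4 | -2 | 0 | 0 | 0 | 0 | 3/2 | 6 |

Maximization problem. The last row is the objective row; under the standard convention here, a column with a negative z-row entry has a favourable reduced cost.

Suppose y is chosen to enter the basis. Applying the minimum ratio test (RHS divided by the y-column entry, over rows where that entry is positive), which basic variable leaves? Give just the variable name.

s2

Ratios: row 1 (s1): entry -2 ≤ 0, skip; row 2 (s2): 24/6 = 4; row 3 (s3): entry -1 ≤ 0, skip; row 4 (w): entry 0 ≤ 0, skip.
Minimum ratio 4 is in the s2 row, so s2 leaves.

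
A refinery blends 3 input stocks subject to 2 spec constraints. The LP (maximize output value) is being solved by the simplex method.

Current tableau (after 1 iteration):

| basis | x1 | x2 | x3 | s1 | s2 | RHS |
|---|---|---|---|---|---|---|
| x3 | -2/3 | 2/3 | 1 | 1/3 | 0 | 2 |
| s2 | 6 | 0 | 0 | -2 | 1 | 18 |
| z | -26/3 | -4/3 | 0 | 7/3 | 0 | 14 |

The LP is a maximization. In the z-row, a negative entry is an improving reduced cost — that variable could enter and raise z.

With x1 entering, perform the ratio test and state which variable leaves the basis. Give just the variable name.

Ratios: row 1 (x3): entry -2/3 ≤ 0, skip; row 2 (s2): 18/6 = 3.
Minimum ratio 3 is in the s2 row, so s2 leaves.

s2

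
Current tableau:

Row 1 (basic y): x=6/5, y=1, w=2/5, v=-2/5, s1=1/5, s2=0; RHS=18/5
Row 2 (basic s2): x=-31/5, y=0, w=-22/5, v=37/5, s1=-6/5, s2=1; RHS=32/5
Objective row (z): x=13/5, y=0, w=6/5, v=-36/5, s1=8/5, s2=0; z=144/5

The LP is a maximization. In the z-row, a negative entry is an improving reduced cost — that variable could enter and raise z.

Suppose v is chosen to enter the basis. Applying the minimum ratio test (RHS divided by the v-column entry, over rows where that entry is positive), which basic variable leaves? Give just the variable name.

s2

Ratios: row 1 (y): entry -2/5 ≤ 0, skip; row 2 (s2): (32/5)/(37/5) = 32/37.
Minimum ratio 32/37 is in the s2 row, so s2 leaves.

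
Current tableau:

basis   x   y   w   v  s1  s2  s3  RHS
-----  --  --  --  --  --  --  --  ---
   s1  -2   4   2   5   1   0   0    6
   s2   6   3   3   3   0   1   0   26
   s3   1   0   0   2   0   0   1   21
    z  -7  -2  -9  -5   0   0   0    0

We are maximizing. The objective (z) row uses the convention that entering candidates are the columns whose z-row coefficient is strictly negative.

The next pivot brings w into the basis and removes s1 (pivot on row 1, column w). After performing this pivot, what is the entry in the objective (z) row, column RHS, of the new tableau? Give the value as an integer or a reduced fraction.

27

Pivot element is row 1, column w: 2.
Normalize row 1: new (row 1, RHS) = 6/2 = 3.
z-row ← z-row − (-9)·(new row 1): 0 − (-9)·3 = 27.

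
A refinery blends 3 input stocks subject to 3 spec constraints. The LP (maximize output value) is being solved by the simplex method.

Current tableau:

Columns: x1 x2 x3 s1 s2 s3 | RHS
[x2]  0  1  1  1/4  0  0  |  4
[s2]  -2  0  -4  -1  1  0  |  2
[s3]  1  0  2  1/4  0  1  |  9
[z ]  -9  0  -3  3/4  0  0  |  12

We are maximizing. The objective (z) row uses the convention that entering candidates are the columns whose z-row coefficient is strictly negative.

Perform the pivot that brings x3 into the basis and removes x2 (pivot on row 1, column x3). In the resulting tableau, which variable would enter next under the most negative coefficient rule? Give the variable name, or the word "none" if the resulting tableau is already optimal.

Pivot element 1. New z-row = old z-row − (-3)·(row 1/1).
Updated z-row coefficients: x1: -9, x2: 3, x3: 0, s1: 3/2, s2: 0, s3: 0.
The most negative is -9 in column x1, so x1 would enter next.

x1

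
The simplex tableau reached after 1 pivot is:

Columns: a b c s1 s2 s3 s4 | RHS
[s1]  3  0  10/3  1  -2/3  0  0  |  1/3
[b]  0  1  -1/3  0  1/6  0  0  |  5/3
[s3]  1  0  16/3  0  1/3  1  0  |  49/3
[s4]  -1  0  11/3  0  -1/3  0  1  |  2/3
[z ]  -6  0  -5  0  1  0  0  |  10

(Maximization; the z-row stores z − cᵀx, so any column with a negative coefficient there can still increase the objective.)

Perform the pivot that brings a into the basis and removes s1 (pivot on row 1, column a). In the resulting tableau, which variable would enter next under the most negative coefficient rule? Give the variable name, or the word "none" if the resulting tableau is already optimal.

s2

Pivot element 3. New z-row = old z-row − (-6)·(row 1/3).
Updated z-row coefficients: a: 0, b: 0, c: 5/3, s1: 2, s2: -1/3, s3: 0, s4: 0.
The most negative is -1/3 in column s2, so s2 would enter next.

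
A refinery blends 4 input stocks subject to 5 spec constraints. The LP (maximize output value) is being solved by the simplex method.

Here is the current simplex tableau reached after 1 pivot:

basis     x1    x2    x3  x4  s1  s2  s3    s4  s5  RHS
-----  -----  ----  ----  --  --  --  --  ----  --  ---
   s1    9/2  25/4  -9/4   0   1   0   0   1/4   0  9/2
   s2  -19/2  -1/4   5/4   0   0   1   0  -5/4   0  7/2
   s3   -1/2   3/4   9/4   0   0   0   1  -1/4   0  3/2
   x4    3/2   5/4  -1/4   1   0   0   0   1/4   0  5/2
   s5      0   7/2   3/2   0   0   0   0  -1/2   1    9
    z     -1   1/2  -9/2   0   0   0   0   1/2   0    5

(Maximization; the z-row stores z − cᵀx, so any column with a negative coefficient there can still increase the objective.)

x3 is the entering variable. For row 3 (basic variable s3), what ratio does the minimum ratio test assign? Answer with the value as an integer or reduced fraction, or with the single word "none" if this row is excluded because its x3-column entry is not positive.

2/3

Ratio = RHS / (x3 entry) = (3/2) / (9/4) = 2/3.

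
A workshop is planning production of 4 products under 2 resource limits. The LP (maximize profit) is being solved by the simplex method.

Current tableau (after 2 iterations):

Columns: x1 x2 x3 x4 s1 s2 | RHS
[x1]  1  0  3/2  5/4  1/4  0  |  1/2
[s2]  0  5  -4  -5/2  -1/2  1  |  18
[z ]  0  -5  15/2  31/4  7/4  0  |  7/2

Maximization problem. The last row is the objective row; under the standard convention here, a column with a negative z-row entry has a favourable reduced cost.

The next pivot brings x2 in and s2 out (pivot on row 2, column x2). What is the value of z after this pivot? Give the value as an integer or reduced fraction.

43/2

Minimum ratio for x2: 18/5 = 18/5.
z changes by −(z-row coeff of x2)·ratio = −(-5)·(18/5) = 18.
New z = 7/2 + 18 = 43/2.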